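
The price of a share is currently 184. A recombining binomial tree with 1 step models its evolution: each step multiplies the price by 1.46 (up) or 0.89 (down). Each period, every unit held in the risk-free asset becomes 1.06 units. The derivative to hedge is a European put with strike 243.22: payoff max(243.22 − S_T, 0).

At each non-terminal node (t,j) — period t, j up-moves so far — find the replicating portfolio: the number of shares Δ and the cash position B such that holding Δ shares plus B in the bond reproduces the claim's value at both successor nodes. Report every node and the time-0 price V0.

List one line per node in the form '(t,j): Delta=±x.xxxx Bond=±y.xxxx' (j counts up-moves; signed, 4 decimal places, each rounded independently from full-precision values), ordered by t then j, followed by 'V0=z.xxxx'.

Risk-neutral probability p* = (R−d)/(u−d) = (1.06−0.89)/(1.46−0.89) = 0.2982.
Terminal values V(1,·): V(1,0)=79.4600, V(1,1)=0.0000
(0,0): S=184.0000. Δ = (V_up−V_dn)/(S_up−S_dn) = (0.0000−79.4600)/(268.6400−163.7600) = -0.7576. V = [p*·0.0000 + (1−p*)·79.4600]/1.06 = 52.6051. B = V − Δ·S = 192.0086.
Self-financing check: at every node Δ·S+B equals the discounted successor values.

(0,0): Delta=-0.7576 Bond=192.0086
V0=52.6051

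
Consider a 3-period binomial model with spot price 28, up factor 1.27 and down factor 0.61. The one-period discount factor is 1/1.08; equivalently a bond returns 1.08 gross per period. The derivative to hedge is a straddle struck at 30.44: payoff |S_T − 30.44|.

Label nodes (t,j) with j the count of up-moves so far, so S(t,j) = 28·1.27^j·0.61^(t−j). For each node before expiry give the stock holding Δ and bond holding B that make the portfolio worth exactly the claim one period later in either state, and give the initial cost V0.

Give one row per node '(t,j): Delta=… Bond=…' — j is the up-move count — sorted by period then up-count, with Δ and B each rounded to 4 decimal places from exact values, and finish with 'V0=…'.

(0,0): Delta=0.2664 Bond=4.1360
(1,0): Delta=-1.0000 Bond=26.0974
(1,1): Delta=0.5123 Bond=-4.2773
(2,0): Delta=-1.0000 Bond=28.1852
(2,1): Delta=-1.0000 Bond=28.1852
(2,2): Delta=0.8060 Bond=-17.8810
V0=11.5958

Since d<R<u, set p* = (R−d)/(u−d) = 0.7121; price each node as the discounted p*-expectation of its children.
Payoff layer (t=3): V(3,0)=24.0845, V(3,1)=17.2081, V(3,2)=2.8917, V(3,3)=26.9147
  t=2,j=0: stock 10.4188 → up 13.2319 (V=17.2081), down 6.3555 (V=24.0845). Price 17.7664; hedge Δ=-1.0000, bond B=28.1852.
  t=2,j=1: stock 21.6916 → up 27.5483 (V=2.8917), down 13.2319 (V=17.2081). Price 6.4936; hedge Δ=-1.0000, bond B=28.1852.
  t=2,j=2: stock 45.1612 → up 57.3547 (V=26.9147), down 27.5483 (V=2.8917). Price 18.5176; hedge Δ=0.8060, bond B=-17.8810.
  t=1,j=0: stock 17.0800 → up 21.6916 (V=6.4936), down 10.4188 (V=17.7664). Price 9.0174; hedge Δ=-1.0000, bond B=26.0974.
  t=1,j=1: stock 35.5600 → up 45.1612 (V=18.5176), down 21.6916 (V=6.4936). Price 13.9409; hedge Δ=0.5123, bond B=-4.2773.
  t=0,j=0: stock 28.0000 → up 35.5600 (V=13.9409), down 17.0800 (V=9.0174). Price 11.5958; hedge Δ=0.2664, bond B=4.1360.
Each (Δ,B) replicates both successor values, so the strategy is self-financing and V0 is arbitrage-free.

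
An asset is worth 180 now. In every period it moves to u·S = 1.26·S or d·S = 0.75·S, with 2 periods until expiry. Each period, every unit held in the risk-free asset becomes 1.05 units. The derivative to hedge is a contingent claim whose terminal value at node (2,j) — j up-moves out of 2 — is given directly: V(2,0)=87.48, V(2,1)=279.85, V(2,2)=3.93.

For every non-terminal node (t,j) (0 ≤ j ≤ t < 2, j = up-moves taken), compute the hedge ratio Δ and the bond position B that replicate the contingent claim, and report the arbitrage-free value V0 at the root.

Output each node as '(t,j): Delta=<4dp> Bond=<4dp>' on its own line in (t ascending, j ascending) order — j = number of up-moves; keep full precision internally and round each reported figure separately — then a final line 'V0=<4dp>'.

(0,0): Delta=-0.8621 Bond=292.8226
(1,0): Delta=2.7940 Bond=-186.1115
(1,1): Delta=-2.3854 Bond=652.9664
V0=137.6504

Risk-neutral probability p* = (R−d)/(u−d) = (1.05−0.75)/(1.26−0.75) = 0.5882.
At expiry t=2: V(2,0)=87.4800, V(2,1)=279.8500, V(2,2)=3.9300
(1,0): S=135.0000. Δ = (V_up−V_dn)/(S_up−S_dn) = (279.8500−87.4800)/(170.1000−101.2500) = 2.7940. V = [p*·279.8500 + (1−p*)·87.4800]/1.05 = 191.0846. B = V − Δ·S = -186.1115.
(1,1): S=226.8000. Δ = (V_up−V_dn)/(S_up−S_dn) = (3.9300−279.8500)/(285.7680−170.1000) = -2.3854. V = [p*·3.9300 + (1−p*)·279.8500]/1.05 = 111.9468. B = V − Δ·S = 652.9664.
(0,0): S=180.0000. Δ = (V_up−V_dn)/(S_up−S_dn) = (111.9468−191.0846)/(226.8000−135.0000) = -0.8621. V = [p*·111.9468 + (1−p*)·191.0846]/1.05 = 137.6504. B = V − Δ·S = 292.8226.
The time-0 hedge costs 137.6504, which is the no-arbitrage price.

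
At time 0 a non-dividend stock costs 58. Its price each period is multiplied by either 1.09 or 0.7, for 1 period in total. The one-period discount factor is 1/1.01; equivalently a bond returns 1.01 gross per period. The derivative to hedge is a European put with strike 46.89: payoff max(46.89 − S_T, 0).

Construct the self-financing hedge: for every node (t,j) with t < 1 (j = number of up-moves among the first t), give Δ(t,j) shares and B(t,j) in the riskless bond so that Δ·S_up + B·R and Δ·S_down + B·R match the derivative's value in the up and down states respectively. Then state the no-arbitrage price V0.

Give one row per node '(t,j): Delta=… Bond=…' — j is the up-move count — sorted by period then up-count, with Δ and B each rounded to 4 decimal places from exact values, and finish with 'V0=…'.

Risk-neutral probability p* = (R−d)/(u−d) = (1.01−0.7)/(1.09−0.7) = 0.7949.
Payoff layer (t=1): V(1,0)=6.2900, V(1,1)=0.0000
  t=0,j=0: stock 58.0000 → up 63.2200 (V=0.0000), down 40.6000 (V=6.2900). Price 1.2775; hedge Δ=-0.2781, bond B=17.4057.
Each (Δ,B) replicates both successor values, so the strategy is self-financing and V0 is arbitrage-free.

(0,0): Delta=-0.2781 Bond=17.4057
V0=1.2775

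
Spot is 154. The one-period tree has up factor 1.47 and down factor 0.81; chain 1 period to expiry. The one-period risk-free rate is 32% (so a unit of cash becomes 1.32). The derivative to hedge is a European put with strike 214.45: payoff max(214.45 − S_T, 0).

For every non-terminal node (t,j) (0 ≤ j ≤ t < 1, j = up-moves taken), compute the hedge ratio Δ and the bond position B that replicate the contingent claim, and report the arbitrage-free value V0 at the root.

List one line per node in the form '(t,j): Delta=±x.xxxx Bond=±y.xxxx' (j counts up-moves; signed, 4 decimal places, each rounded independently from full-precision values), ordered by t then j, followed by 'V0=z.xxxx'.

Since d<R<u, set p* = (R−d)/(u−d) = 0.7727; price each node as the discounted p*-expectation of its children.
Payoff layer (t=1): V(1,0)=89.7100, V(1,1)=0.0000
Node (0,0) S=154.0000: V=(p*·0.0000+(1−p*)·89.7100)/1.32=15.4459; Δ=(0.0000−89.7100)/(226.3800−124.7400)=-0.8826; B=V−Δ·S=151.3702
Self-financing check: at every node Δ·S+B equals the discounted successor values.

(0,0): Delta=-0.8826 Bond=151.3702
V0=15.4459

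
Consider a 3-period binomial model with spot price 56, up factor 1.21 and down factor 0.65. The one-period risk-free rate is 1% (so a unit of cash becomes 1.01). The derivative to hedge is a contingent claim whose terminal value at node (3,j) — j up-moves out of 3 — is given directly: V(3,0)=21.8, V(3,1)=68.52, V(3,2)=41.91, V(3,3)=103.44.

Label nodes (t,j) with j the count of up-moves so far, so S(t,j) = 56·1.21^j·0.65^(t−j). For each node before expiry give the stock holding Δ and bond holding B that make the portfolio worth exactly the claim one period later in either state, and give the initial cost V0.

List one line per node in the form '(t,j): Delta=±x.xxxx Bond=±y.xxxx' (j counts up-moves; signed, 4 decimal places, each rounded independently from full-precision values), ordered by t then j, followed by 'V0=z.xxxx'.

No-arbitrage ⇒ martingale measure with p* = (R−d)/(u−d) = 0.6429.
Payoff layer (t=3): V(3,0)=21.8000, V(3,1)=68.5200, V(3,2)=41.9100, V(3,3)=103.4400
Node (2,0) S=23.6600: V=(p*·68.5200+(1−p*)·21.8000)/1.01=51.3211; Δ=(68.5200−21.8000)/(28.6286−15.3790)=3.5261; B=V−Δ·S=-32.1075
Node (2,1) S=44.0440: V=(p*·41.9100+(1−p*)·68.5200)/1.01=50.9045; Δ=(41.9100−68.5200)/(53.2932−28.6286)=-1.0789; B=V−Δ·S=98.4224
Node (2,2) S=81.9896: V=(p*·103.4400+(1−p*)·41.9100)/1.01=80.6584; Δ=(103.4400−41.9100)/(99.2074−53.2932)=1.3401; B=V−Δ·S=-29.2166
Node (1,0) S=36.4000: V=(p*·50.9045+(1−p*)·51.3211)/1.01=50.5478; Δ=(50.9045−51.3211)/(44.0440−23.6600)=-0.0204; B=V−Δ·S=51.2917
Node (1,1) S=67.7600: V=(p*·80.6584+(1−p*)·50.9045)/1.01=69.3386; Δ=(80.6584−50.9045)/(81.9896−44.0440)=0.7841; B=V−Δ·S=16.2067
Node (0,0) S=56.0000: V=(p*·69.3386+(1−p*)·50.5478)/1.01=62.0076; Δ=(69.3386−50.5478)/(67.7600−36.4000)=0.5992; B=V−Δ·S=28.4525
Check: Δ(0,0)·S0 + B(0,0) = 62.0076 = V0.

(0,0): Delta=0.5992 Bond=28.4525
(1,0): Delta=-0.0204 Bond=51.2917
(1,1): Delta=0.7841 Bond=16.2067
(2,0): Delta=3.5261 Bond=-32.1075
(2,1): Delta=-1.0789 Bond=98.4224
(2,2): Delta=1.3401 Bond=-29.2166
V0=62.0076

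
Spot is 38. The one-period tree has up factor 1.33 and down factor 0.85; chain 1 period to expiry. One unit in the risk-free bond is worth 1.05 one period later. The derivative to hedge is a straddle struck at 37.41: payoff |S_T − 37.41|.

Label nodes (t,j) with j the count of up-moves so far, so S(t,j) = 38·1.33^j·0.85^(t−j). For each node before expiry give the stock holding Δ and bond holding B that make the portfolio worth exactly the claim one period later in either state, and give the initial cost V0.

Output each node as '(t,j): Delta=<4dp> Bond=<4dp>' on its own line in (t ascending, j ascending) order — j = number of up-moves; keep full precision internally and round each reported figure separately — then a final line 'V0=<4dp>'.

The replicating-portfolio and risk-neutral prices coincide; use p* = (1.05−0.85)/(1.33−0.85) = 0.4167 for the latter.
Payoff layer (t=1): V(1,0)=5.1100, V(1,1)=13.1300
  t=0,j=0: stock 38.0000 → up 50.5400 (V=13.1300), down 32.3000 (V=5.1100). Price 8.0492; hedge Δ=0.4397, bond B=-8.6591.
Self-financing check: at every node Δ·S+B equals the discounted successor values.

(0,0): Delta=0.4397 Bond=-8.6591
V0=8.0492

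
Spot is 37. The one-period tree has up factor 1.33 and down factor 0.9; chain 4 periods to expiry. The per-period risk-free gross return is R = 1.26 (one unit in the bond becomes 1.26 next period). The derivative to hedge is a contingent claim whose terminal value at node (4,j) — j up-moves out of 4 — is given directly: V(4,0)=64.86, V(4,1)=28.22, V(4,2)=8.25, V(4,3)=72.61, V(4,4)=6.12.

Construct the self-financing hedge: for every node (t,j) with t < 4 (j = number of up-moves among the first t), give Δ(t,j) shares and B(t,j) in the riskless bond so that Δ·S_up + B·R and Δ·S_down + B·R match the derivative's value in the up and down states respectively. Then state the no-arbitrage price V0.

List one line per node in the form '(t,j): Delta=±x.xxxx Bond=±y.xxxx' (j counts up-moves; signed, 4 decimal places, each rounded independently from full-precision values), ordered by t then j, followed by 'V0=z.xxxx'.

Under the risk-neutral measure, an up-move has probability p* = (R−d)/(u−d) = 0.8372 and values discount at R = 1.26.
Payoff layer (t=4): V(4,0)=64.8600, V(4,1)=28.2200, V(4,2)=8.2500, V(4,3)=72.6100, V(4,4)=6.1200
Node (3,0) S=26.9730: V=(p*·28.2200+(1−p*)·64.8600)/1.26=27.1307; Δ=(28.2200−64.8600)/(35.8741−24.2757)=-3.1591; B=V−Δ·S=112.3400
Node (3,1) S=39.8601: V=(p*·8.2500+(1−p*)·28.2200)/1.26=9.1277; Δ=(8.2500−28.2200)/(53.0139−35.8741)=-1.1651; B=V−Δ·S=55.5696
Node (3,2) S=58.9044: V=(p*·72.6100+(1−p*)·8.2500)/1.26=49.3117; Δ=(72.6100−8.2500)/(78.3428−53.0139)=2.5410; B=V−Δ·S=-100.3627
Node (3,3) S=87.0476: V=(p*·6.1200+(1−p*)·72.6100)/1.26=13.4476; Δ=(6.1200−72.6100)/(115.7733−78.3428)=-1.7764; B=V−Δ·S=168.0755
Node (2,0) S=29.9700: V=(p*·9.1277+(1−p*)·27.1307)/1.26=9.5702; Δ=(9.1277−27.1307)/(39.8601−26.9730)=-1.3970; B=V−Δ·S=51.4375
Node (2,1) S=44.2890: V=(p*·49.3117+(1−p*)·9.1277)/1.26=33.9446; Δ=(49.3117−9.1277)/(58.9044−39.8601)=2.1100; B=V−Δ·S=-59.5066
Node (2,2) S=65.4493: V=(p*·13.4476+(1−p*)·49.3117)/1.26=15.3063; Δ=(13.4476−49.3117)/(87.0476−58.9044)=-1.2743; B=V−Δ·S=98.7113
Node (1,0) S=33.3000: V=(p*·33.9446+(1−p*)·9.5702)/1.26=23.7910; Δ=(33.9446−9.5702)/(44.2890−29.9700)=1.7022; B=V−Δ·S=-32.8936
Node (1,1) S=49.2100: V=(p*·15.3063+(1−p*)·33.9446)/1.26=14.5559; Δ=(15.3063−33.9446)/(65.4493−44.2890)=-0.8808; B=V−Δ·S=57.9007
Node (0,0) S=37.0000: V=(p*·14.5559+(1−p*)·23.7910)/1.26=12.7455; Δ=(14.5559−23.7910)/(49.2100−33.3000)=-0.5805; B=V−Δ·S=34.2224
The time-0 hedge costs 12.7455, which is the no-arbitrage price.

(0,0): Delta=-0.5805 Bond=34.2224
(1,0): Delta=1.7022 Bond=-32.8936
(1,1): Delta=-0.8808 Bond=57.9007
(2,0): Delta=-1.3970 Bond=51.4375
(2,1): Delta=2.1100 Bond=-59.5066
(2,2): Delta=-1.2743 Bond=98.7113
(3,0): Delta=-3.1591 Bond=112.3400
(3,1): Delta=-1.1651 Bond=55.5696
(3,2): Delta=2.5410 Bond=-100.3627
(3,3): Delta=-1.7764 Bond=168.0755
V0=12.7455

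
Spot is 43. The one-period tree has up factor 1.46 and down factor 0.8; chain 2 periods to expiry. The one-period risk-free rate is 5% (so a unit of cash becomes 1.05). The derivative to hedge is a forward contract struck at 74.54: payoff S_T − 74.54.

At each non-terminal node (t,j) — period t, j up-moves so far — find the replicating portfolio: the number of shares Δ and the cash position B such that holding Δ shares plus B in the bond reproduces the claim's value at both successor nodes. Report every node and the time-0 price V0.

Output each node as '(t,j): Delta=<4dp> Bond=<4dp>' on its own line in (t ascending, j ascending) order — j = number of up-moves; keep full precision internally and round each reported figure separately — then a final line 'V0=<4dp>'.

Since d<R<u, set p* = (R−d)/(u−d) = 0.3788; price each node as the discounted p*-expectation of its children.
Terminal payoffs: V(2,0)=-47.0200, V(2,1)=-24.3160, V(2,2)=17.1188
Node (1,0) S=34.4000: V=(p*·-24.3160+(1−p*)·-47.0200)/1.05=-36.5905; Δ=(-24.3160−-47.0200)/(50.2240−27.5200)=1.0000; B=V−Δ·S=-70.9905
Node (1,1) S=62.7800: V=(p*·17.1188+(1−p*)·-24.3160)/1.05=-8.2105; Δ=(17.1188−-24.3160)/(91.6588−50.2240)=1.0000; B=V−Δ·S=-70.9905
Node (0,0) S=43.0000: V=(p*·-8.2105+(1−p*)·-36.5905)/1.05=-24.6100; Δ=(-8.2105−-36.5905)/(62.7800−34.4000)=1.0000; B=V−Δ·S=-67.6100
Root portfolio cost Δ·43+B reproduces V0=-24.6100.

(0,0): Delta=1.0000 Bond=-67.6100
(1,0): Delta=1.0000 Bond=-70.9905
(1,1): Delta=1.0000 Bond=-70.9905
V0=-24.6100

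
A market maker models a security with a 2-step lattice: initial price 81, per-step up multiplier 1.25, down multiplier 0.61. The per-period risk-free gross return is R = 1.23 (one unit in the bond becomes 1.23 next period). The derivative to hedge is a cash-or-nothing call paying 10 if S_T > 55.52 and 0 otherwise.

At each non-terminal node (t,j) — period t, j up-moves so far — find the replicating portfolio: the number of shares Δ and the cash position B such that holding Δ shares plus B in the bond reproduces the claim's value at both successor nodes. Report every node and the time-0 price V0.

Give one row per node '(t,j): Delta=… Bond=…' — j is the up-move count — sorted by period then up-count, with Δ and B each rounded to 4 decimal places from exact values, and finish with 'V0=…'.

The replicating-portfolio and risk-neutral prices coincide; use p* = (1.23−0.61)/(1.25−0.61) = 0.9688 for the latter.
Terminal values V(2,·): V(2,0)=0.0000, V(2,1)=10.0000, V(2,2)=10.0000
(1,0): S=49.4100. Δ = (V_up−V_dn)/(S_up−S_dn) = (10.0000−0.0000)/(61.7625−30.1401) = 0.3162. V = [p*·10.0000 + (1−p*)·0.0000]/1.23 = 7.8760. B = V − Δ·S = -7.7490.
(1,1): S=101.2500. Δ = (V_up−V_dn)/(S_up−S_dn) = (10.0000−10.0000)/(126.5625−61.7625) = 0.0000. V = [p*·10.0000 + (1−p*)·10.0000]/1.23 = 8.1301. B = V − Δ·S = 8.1301.
(0,0): S=81.0000. Δ = (V_up−V_dn)/(S_up−S_dn) = (8.1301−7.8760)/(101.2500−49.4100) = 0.0049. V = [p*·8.1301 + (1−p*)·7.8760]/1.23 = 6.6034. B = V − Δ·S = 6.2064.
Self-financing check: at every node Δ·S+B equals the discounted successor values.

(0,0): Delta=0.0049 Bond=6.2064
(1,0): Delta=0.3162 Bond=-7.7490
(1,1): Delta=0.0000 Bond=8.1301
V0=6.6034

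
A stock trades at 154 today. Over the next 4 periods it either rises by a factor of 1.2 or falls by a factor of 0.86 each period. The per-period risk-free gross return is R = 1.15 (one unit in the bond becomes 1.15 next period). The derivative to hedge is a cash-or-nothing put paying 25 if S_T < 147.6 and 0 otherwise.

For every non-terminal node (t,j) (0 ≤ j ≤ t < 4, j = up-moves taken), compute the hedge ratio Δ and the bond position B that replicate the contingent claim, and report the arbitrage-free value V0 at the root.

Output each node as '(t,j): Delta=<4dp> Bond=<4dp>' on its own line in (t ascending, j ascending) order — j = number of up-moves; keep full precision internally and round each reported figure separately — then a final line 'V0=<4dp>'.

Under the risk-neutral measure, an up-move has probability p* = (R−d)/(u−d) = 0.8529 and values discount at R = 1.15.
Terminal payoffs: V(4,0)=25.0000, V(4,1)=25.0000, V(4,2)=0.0000, V(4,3)=0.0000, V(4,4)=0.0000
(3,0): S=97.9526. Δ = (V_up−V_dn)/(S_up−S_dn) = (25.0000−25.0000)/(117.5431−84.2393) = 0.0000. V = [p*·25.0000 + (1−p*)·25.0000]/1.15 = 21.7391. B = V − Δ·S = 21.7391.
(3,1): S=136.6781. Δ = (V_up−V_dn)/(S_up−S_dn) = (0.0000−25.0000)/(164.0137−117.5431) = -0.5380. V = [p*·0.0000 + (1−p*)·25.0000]/1.15 = 3.1969. B = V − Δ·S = 76.7263.
(3,2): S=190.7136. Δ = (V_up−V_dn)/(S_up−S_dn) = (0.0000−0.0000)/(228.8563−164.0137) = 0.0000. V = [p*·0.0000 + (1−p*)·0.0000]/1.15 = 0.0000. B = V − Δ·S = 0.0000.
(3,3): S=266.1120. Δ = (V_up−V_dn)/(S_up−S_dn) = (0.0000−0.0000)/(319.3344−228.8563) = 0.0000. V = [p*·0.0000 + (1−p*)·0.0000]/1.15 = 0.0000. B = V − Δ·S = 0.0000.
(2,0): S=113.8984. Δ = (V_up−V_dn)/(S_up−S_dn) = (3.1969−21.7391)/(136.6781−97.9526) = -0.4788. V = [p*·3.1969 + (1−p*)·21.7391]/1.15 = 5.1511. B = V − Δ·S = 59.6869.
(2,1): S=158.9280. Δ = (V_up−V_dn)/(S_up−S_dn) = (0.0000−3.1969)/(190.7136−136.6781) = -0.0592. V = [p*·0.0000 + (1−p*)·3.1969]/1.15 = 0.4088. B = V − Δ·S = 9.8116.
(2,2): S=221.7600. Δ = (V_up−V_dn)/(S_up−S_dn) = (0.0000−0.0000)/(266.1120−190.7136) = 0.0000. V = [p*·0.0000 + (1−p*)·0.0000]/1.15 = 0.0000. B = V − Δ·S = 0.0000.
(1,0): S=132.4400. Δ = (V_up−V_dn)/(S_up−S_dn) = (0.4088−5.1511)/(158.9280−113.8984) = -0.1053. V = [p*·0.4088 + (1−p*)·5.1511]/1.15 = 0.9619. B = V − Δ·S = 14.9097.
(1,1): S=184.8000. Δ = (V_up−V_dn)/(S_up−S_dn) = (0.0000−0.4088)/(221.7600−158.9280) = -0.0065. V = [p*·0.0000 + (1−p*)·0.4088]/1.15 = 0.0523. B = V − Δ·S = 1.2547.
(0,0): S=154.0000. Δ = (V_up−V_dn)/(S_up−S_dn) = (0.0523−0.9619)/(184.8000−132.4400) = -0.0174. V = [p*·0.0523 + (1−p*)·0.9619]/1.15 = 0.1618. B = V − Δ·S = 2.8372.
Self-financing check: at every node Δ·S+B equals the discounted successor values.

(0,0): Delta=-0.0174 Bond=2.8372
(1,0): Delta=-0.1053 Bond=14.9097
(1,1): Delta=-0.0065 Bond=1.2547
(2,0): Delta=-0.4788 Bond=59.6869
(2,1): Delta=-0.0592 Bond=9.8116
(2,2): Delta=0.0000 Bond=0.0000
(3,0): Delta=0.0000 Bond=21.7391
(3,1): Delta=-0.5380 Bond=76.7263
(3,2): Delta=0.0000 Bond=0.0000
(3,3): Delta=0.0000 Bond=0.0000
V0=0.1618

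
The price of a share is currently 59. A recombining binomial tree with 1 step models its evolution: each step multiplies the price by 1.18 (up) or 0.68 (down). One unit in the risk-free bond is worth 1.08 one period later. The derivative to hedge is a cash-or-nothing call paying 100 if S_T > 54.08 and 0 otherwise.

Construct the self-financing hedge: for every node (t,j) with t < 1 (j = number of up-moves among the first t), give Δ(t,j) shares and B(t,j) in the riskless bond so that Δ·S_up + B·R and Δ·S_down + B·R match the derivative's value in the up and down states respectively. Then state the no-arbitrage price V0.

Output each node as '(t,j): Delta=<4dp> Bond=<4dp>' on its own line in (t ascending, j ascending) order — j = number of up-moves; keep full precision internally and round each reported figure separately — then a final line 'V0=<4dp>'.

Risk-neutral probability p* = (R−d)/(u−d) = (1.08−0.68)/(1.18−0.68) = 0.8000.
At expiry t=1: V(1,0)=0.0000, V(1,1)=100.0000
(0,0): S=59.0000. Δ = (V_up−V_dn)/(S_up−S_dn) = (100.0000−0.0000)/(69.6200−40.1200) = 3.3898. V = [p*·100.0000 + (1−p*)·0.0000]/1.08 = 74.0741. B = V − Δ·S = -125.9259.
Root portfolio cost Δ·59+B reproduces V0=74.0741.

(0,0): Delta=3.3898 Bond=-125.9259
V0=74.0741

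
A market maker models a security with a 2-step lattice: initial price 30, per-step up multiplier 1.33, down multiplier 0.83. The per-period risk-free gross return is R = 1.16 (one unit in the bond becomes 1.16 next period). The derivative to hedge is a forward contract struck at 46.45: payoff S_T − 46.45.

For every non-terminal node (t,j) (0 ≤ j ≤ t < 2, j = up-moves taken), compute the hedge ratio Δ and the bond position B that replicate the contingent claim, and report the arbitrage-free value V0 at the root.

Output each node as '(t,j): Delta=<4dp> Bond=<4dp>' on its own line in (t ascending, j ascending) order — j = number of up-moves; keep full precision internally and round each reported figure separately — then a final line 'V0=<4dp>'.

Since d<R<u, set p* = (R−d)/(u−d) = 0.6600; price each node as the discounted p*-expectation of its children.
Terminal payoffs: V(2,0)=-25.7830, V(2,1)=-13.3330, V(2,2)=6.6170
  t=1,j=0: stock 24.9000 → up 33.1170 (V=-13.3330), down 20.6670 (V=-25.7830). Price -15.1431; hedge Δ=1.0000, bond B=-40.0431.
  t=1,j=1: stock 39.9000 → up 53.0670 (V=6.6170), down 33.1170 (V=-13.3330). Price -0.1431; hedge Δ=1.0000, bond B=-40.0431.
  t=0,j=0: stock 30.0000 → up 39.9000 (V=-0.1431), down 24.9000 (V=-15.1431). Price -4.5199; hedge Δ=1.0000, bond B=-34.5199.
Self-financing check: at every node Δ·S+B equals the discounted successor values.

(0,0): Delta=1.0000 Bond=-34.5199
(1,0): Delta=1.0000 Bond=-40.0431
(1,1): Delta=1.0000 Bond=-40.0431
V0=-4.5199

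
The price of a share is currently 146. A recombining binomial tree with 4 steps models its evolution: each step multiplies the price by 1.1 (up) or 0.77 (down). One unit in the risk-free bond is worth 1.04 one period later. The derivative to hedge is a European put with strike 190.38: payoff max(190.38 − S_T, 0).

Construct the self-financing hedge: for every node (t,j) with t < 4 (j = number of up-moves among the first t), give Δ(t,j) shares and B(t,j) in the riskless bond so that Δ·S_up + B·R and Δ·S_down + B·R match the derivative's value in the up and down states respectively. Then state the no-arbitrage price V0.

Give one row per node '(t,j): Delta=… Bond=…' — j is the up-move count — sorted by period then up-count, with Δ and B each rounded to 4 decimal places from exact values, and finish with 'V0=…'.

(0,0): Delta=-0.7637 Bond=137.1982
(1,0): Delta=-1.0000 Bond=169.2471
(1,1): Delta=-0.7270 Bond=136.7837
(2,0): Delta=-1.0000 Bond=176.0170
(2,1): Delta=-1.0000 Bond=176.0170
(2,2): Delta=-0.6845 Bond=134.7523
(3,0): Delta=-1.0000 Bond=183.0577
(3,1): Delta=-1.0000 Bond=183.0577
(3,2): Delta=-1.0000 Bond=183.0577
(3,3): Delta=-0.6354 Bond=130.6057
V0=25.6930

Since d<R<u, set p* = (R−d)/(u−d) = 0.8182; price each node as the discounted p*-expectation of its children.
Payoff layer (t=4): V(4,0)=139.0566, V(4,1)=117.0608, V(4,2)=85.6383, V(4,3)=40.7490, V(4,4)=0.0000
(3,0): S=66.6538. Δ = (V_up−V_dn)/(S_up−S_dn) = (117.0608−139.0566)/(73.3192−51.3234) = -1.0000. V = [p*·117.0608 + (1−p*)·139.0566]/1.04 = 116.4039. B = V − Δ·S = 183.0577.
(3,1): S=95.2197. Δ = (V_up−V_dn)/(S_up−S_dn) = (85.6383−117.0608)/(104.7417−73.3192) = -1.0000. V = [p*·85.6383 + (1−p*)·117.0608]/1.04 = 87.8380. B = V − Δ·S = 183.0577.
(3,2): S=136.0282. Δ = (V_up−V_dn)/(S_up−S_dn) = (40.7490−85.6383)/(149.6310−104.7417) = -1.0000. V = [p*·40.7490 + (1−p*)·85.6383]/1.04 = 47.0295. B = V − Δ·S = 183.0577.
(3,3): S=194.3260. Δ = (V_up−V_dn)/(S_up−S_dn) = (0.0000−40.7490)/(213.7586−149.6310) = -0.6354. V = [p*·0.0000 + (1−p*)·40.7490]/1.04 = 7.1239. B = V − Δ·S = 130.6057.
(2,0): S=86.5634. Δ = (V_up−V_dn)/(S_up−S_dn) = (87.8380−116.4039)/(95.2197−66.6538) = -1.0000. V = [p*·87.8380 + (1−p*)·116.4039]/1.04 = 89.4536. B = V − Δ·S = 176.0170.
(2,1): S=123.6620. Δ = (V_up−V_dn)/(S_up−S_dn) = (47.0295−87.8380)/(136.0282−95.2197) = -1.0000. V = [p*·47.0295 + (1−p*)·87.8380]/1.04 = 52.3550. B = V − Δ·S = 176.0170.
(2,2): S=176.6600. Δ = (V_up−V_dn)/(S_up−S_dn) = (7.1239−47.0295)/(194.3260−136.0282) = -0.6845. V = [p*·7.1239 + (1−p*)·47.0295]/1.04 = 13.8264. B = V − Δ·S = 134.7523.
(1,0): S=112.4200. Δ = (V_up−V_dn)/(S_up−S_dn) = (52.3550−89.4536)/(123.6620−86.5634) = -1.0000. V = [p*·52.3550 + (1−p*)·89.4536]/1.04 = 56.8271. B = V − Δ·S = 169.2471.
(1,1): S=160.6000. Δ = (V_up−V_dn)/(S_up−S_dn) = (13.8264−52.3550)/(176.6600−123.6620) = -0.7270. V = [p*·13.8264 + (1−p*)·52.3550]/1.04 = 20.0304. B = V − Δ·S = 136.7837.
(0,0): S=146.0000. Δ = (V_up−V_dn)/(S_up−S_dn) = (20.0304−56.8271)/(160.6000−112.4200) = -0.7637. V = [p*·20.0304 + (1−p*)·56.8271]/1.04 = 25.6930. B = V − Δ·S = 137.1982.
Each (Δ,B) replicates both successor values, so the strategy is self-financing and V0 is arbitrage-free.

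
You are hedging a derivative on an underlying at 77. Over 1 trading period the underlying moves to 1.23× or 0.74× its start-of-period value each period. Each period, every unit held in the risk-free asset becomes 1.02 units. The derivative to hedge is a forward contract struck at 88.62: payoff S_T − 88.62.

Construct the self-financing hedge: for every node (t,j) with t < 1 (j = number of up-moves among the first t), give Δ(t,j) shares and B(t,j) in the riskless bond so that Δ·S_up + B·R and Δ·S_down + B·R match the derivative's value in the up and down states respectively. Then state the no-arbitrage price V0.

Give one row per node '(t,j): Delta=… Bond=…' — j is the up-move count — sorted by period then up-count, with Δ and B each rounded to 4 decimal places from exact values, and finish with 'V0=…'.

(0,0): Delta=1.0000 Bond=-86.8824
V0=-9.8824

The replicating-portfolio and risk-neutral prices coincide; use p* = (1.02−0.74)/(1.23−0.74) = 0.5714 for the latter.
Terminal payoffs: V(1,0)=-31.6400, V(1,1)=6.0900
Node (0,0) S=77.0000: V=(p*·6.0900+(1−p*)·-31.6400)/1.02=-9.8824; Δ=(6.0900−-31.6400)/(94.7100−56.9800)=1.0000; B=V−Δ·S=-86.8824
Root portfolio cost Δ·77+B reproduces V0=-9.8824.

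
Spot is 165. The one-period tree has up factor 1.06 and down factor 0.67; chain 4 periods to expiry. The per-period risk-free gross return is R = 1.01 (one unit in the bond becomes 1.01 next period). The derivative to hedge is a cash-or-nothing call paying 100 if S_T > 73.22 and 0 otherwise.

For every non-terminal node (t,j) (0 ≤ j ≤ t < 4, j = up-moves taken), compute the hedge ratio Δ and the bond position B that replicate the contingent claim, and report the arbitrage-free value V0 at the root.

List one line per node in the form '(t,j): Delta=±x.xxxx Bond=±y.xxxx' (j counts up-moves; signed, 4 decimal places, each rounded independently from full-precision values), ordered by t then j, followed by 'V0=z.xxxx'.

Since d<R<u, set p* = (R−d)/(u−d) = 0.8718; price each node as the discounted p*-expectation of its children.
Terminal payoffs: V(4,0)=0.0000, V(4,1)=0.0000, V(4,2)=100.0000, V(4,3)=100.0000, V(4,4)=100.0000
  t=3,j=0: stock 49.6259 → up 52.6034 (V=0.0000), down 33.2493 (V=0.0000). Price 0.0000; hedge Δ=0.0000, bond B=0.0000.
  t=3,j=1: stock 78.5126 → up 83.2234 (V=100.0000), down 52.6034 (V=0.0000). Price 86.3163; hedge Δ=3.2658, bond B=-170.0939.
  t=3,j=2: stock 124.2140 → up 131.6668 (V=100.0000), down 83.2234 (V=100.0000). Price 99.0099; hedge Δ=0.0000, bond B=99.0099.
  t=3,j=3: stock 196.5176 → up 208.3087 (V=100.0000), down 131.6668 (V=100.0000). Price 99.0099; hedge Δ=0.0000, bond B=99.0099.
  t=2,j=0: stock 74.0685 → up 78.5126 (V=86.3163), down 49.6259 (V=0.0000). Price 74.5051; hedge Δ=2.9881, bond B=-146.8188.
  t=2,j=1: stock 117.1830 → up 124.2140 (V=99.0099), down 78.5126 (V=86.3163). Price 96.4183; hedge Δ=0.2778, bond B=63.8707.
  t=2,j=2: stock 185.3940 → up 196.5176 (V=99.0099), down 124.2140 (V=99.0099). Price 98.0296; hedge Δ=0.0000, bond B=98.0296.
  t=1,j=0: stock 110.5500 → up 117.1830 (V=96.4183), down 74.0685 (V=74.5051). Price 92.6821; hedge Δ=0.5083, bond B=36.4943.
  t=1,j=1: stock 174.9000 → up 185.3940 (V=98.0296), down 117.1830 (V=96.4183). Price 96.8545; hedge Δ=0.0236, bond B=92.7230.
  t=0,j=0: stock 165.0000 → up 174.9000 (V=96.8545), down 110.5500 (V=92.6821). Price 95.3659; hedge Δ=0.0648, bond B=84.6675.
Self-financing check: at every node Δ·S+B equals the discounted successor values.

(0,0): Delta=0.0648 Bond=84.6675
(1,0): Delta=0.5083 Bond=36.4943
(1,1): Delta=0.0236 Bond=92.7230
(2,0): Delta=2.9881 Bond=-146.8188
(2,1): Delta=0.2778 Bond=63.8707
(2,2): Delta=0.0000 Bond=98.0296
(3,0): Delta=0.0000 Bond=0.0000
(3,1): Delta=3.2658 Bond=-170.0939
(3,2): Delta=0.0000 Bond=99.0099
(3,3): Delta=0.0000 Bond=99.0099
V0=95.3659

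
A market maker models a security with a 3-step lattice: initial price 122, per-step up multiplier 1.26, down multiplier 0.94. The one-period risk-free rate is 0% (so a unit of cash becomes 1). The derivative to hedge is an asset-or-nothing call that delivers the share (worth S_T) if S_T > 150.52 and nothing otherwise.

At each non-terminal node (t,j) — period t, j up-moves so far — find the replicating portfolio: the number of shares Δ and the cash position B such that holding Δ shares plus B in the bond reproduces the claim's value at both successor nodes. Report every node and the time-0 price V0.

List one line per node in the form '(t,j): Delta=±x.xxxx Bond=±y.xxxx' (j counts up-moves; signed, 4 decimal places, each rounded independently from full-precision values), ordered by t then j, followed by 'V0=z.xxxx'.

(0,0): Delta=1.4767 Bond=-162.9526
(1,0): Delta=0.9302 Bond=-100.2785
(1,1): Delta=3.2435 Bond=-434.5403
(2,0): Delta=0.0000 Bond=0.0000
(2,1): Delta=3.9375 Bond=-534.8188
(2,2): Delta=1.0000 Bond=0.0000
V0=17.2105

Risk-neutral probability p* = (R−d)/(u−d) = (1−0.94)/(1.26−0.94) = 0.1875.
Payoff layer (t=3): V(3,0)=0.0000, V(3,1)=0.0000, V(3,2)=182.0660, V(3,3)=244.0459
  t=2,j=0: stock 107.7992 → up 135.8270 (V=0.0000), down 101.3312 (V=0.0000). Price 0.0000; hedge Δ=0.0000, bond B=0.0000.
  t=2,j=1: stock 144.4968 → up 182.0660 (V=182.0660), down 135.8270 (V=0.0000). Price 34.1374; hedge Δ=3.9375, bond B=-534.8188.
  t=2,j=2: stock 193.6872 → up 244.0459 (V=244.0459), down 182.0660 (V=182.0660). Price 193.6872; hedge Δ=1.0000, bond B=0.0000.
  t=1,j=0: stock 114.6800 → up 144.4968 (V=34.1374), down 107.7992 (V=0.0000). Price 6.4008; hedge Δ=0.9302, bond B=-100.2785.
  t=1,j=1: stock 153.7200 → up 193.6872 (V=193.6872), down 144.4968 (V=34.1374). Price 64.0530; hedge Δ=3.2435, bond B=-434.5403.
  t=0,j=0: stock 122.0000 → up 153.7200 (V=64.0530), down 114.6800 (V=6.4008). Price 17.2105; hedge Δ=1.4767, bond B=-162.9526.
Self-financing check: at every node Δ·S+B equals the discounted successor values.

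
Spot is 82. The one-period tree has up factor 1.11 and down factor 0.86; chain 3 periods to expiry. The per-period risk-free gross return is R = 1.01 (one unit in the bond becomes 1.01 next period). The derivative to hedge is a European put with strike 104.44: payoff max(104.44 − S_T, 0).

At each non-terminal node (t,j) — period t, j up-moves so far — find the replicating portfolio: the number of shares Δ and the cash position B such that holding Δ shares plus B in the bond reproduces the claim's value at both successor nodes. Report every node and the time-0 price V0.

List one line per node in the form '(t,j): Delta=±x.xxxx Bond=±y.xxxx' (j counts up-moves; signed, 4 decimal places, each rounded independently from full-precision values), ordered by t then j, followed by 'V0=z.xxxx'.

(0,0): Delta=-0.8673 Bond=92.1063
(1,0): Delta=-1.0000 Bond=102.3821
(1,1): Delta=-0.7988 Bond=86.7909
(2,0): Delta=-1.0000 Bond=103.4059
(2,1): Delta=-1.0000 Bond=103.4059
(2,2): Delta=-0.6949 Bond=77.1606
V0=20.9839

Since d<R<u, set p* = (R−d)/(u−d) = 0.6000; price each node as the discounted p*-expectation of its children.
Payoff layer (t=3): V(3,0)=52.2834, V(3,1)=37.1216, V(3,2)=17.5523, V(3,3)=0.0000
(2,0): S=60.6472. Δ = (V_up−V_dn)/(S_up−S_dn) = (37.1216−52.2834)/(67.3184−52.1566) = -1.0000. V = [p*·37.1216 + (1−p*)·52.2834]/1.01 = 42.7587. B = V − Δ·S = 103.4059.
(2,1): S=78.2772. Δ = (V_up−V_dn)/(S_up−S_dn) = (17.5523−37.1216)/(86.8877−67.3184) = -1.0000. V = [p*·17.5523 + (1−p*)·37.1216]/1.01 = 25.1287. B = V − Δ·S = 103.4059.
(2,2): S=101.0322. Δ = (V_up−V_dn)/(S_up−S_dn) = (0.0000−17.5523)/(112.1457−86.8877) = -0.6949. V = [p*·0.0000 + (1−p*)·17.5523]/1.01 = 6.9514. B = V − Δ·S = 77.1606.
(1,0): S=70.5200. Δ = (V_up−V_dn)/(S_up−S_dn) = (25.1287−42.7587)/(78.2772−60.6472) = -1.0000. V = [p*·25.1287 + (1−p*)·42.7587]/1.01 = 31.8621. B = V − Δ·S = 102.3821.
(1,1): S=91.0200. Δ = (V_up−V_dn)/(S_up−S_dn) = (6.9514−25.1287)/(101.0322−78.2772) = -0.7988. V = [p*·6.9514 + (1−p*)·25.1287]/1.01 = 14.0815. B = V − Δ·S = 86.7909.
(0,0): S=82.0000. Δ = (V_up−V_dn)/(S_up−S_dn) = (14.0815−31.8621)/(91.0200−70.5200) = -0.8673. V = [p*·14.0815 + (1−p*)·31.8621]/1.01 = 20.9839. B = V − Δ·S = 92.1063.
Self-financing check: at every node Δ·S+B equals the discounted successor values.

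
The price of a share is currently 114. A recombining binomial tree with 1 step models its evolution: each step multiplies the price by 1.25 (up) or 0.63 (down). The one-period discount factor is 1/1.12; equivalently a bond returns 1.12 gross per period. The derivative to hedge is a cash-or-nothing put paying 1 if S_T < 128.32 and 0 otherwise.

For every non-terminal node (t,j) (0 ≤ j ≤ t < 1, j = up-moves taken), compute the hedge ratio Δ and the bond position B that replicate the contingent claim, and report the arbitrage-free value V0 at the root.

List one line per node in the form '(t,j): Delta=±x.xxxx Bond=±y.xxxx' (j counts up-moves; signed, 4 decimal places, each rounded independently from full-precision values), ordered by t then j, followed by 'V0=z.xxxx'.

(0,0): Delta=-0.0141 Bond=1.8001
V0=0.1872

Under the risk-neutral measure, an up-move has probability p* = (R−d)/(u−d) = 0.7903 and values discount at R = 1.12.
Terminal payoffs: V(1,0)=1.0000, V(1,1)=0.0000
Node (0,0) S=114.0000: V=(p*·0.0000+(1−p*)·1.0000)/1.12=0.1872; Δ=(0.0000−1.0000)/(142.5000−71.8200)=-0.0141; B=V−Δ·S=1.8001
Each (Δ,B) replicates both successor values, so the strategy is self-financing and V0 is arbitrage-free.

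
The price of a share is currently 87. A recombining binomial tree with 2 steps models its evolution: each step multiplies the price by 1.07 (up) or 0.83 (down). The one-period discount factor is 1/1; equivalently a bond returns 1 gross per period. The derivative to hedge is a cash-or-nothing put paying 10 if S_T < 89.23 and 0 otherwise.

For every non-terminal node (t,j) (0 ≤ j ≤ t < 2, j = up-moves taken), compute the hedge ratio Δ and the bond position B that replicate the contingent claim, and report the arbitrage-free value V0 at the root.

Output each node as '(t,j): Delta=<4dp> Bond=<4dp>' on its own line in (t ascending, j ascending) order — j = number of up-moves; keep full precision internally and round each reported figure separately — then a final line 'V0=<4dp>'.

Since d<R<u, set p* = (R−d)/(u−d) = 0.7083; price each node as the discounted p*-expectation of its children.
Payoff layer (t=2): V(2,0)=10.0000, V(2,1)=10.0000, V(2,2)=0.0000
Node (1,0) S=72.2100: V=(p*·10.0000+(1−p*)·10.0000)/1=10.0000; Δ=(10.0000−10.0000)/(77.2647−59.9343)=0.0000; B=V−Δ·S=10.0000
Node (1,1) S=93.0900: V=(p*·0.0000+(1−p*)·10.0000)/1=2.9167; Δ=(0.0000−10.0000)/(99.6063−77.2647)=-0.4476; B=V−Δ·S=44.5833
Node (0,0) S=87.0000: V=(p*·2.9167+(1−p*)·10.0000)/1=4.9826; Δ=(2.9167−10.0000)/(93.0900−72.2100)=-0.3392; B=V−Δ·S=34.4965
Self-financing check: at every node Δ·S+B equals the discounted successor values.

(0,0): Delta=-0.3392 Bond=34.4965
(1,0): Delta=0.0000 Bond=10.0000
(1,1): Delta=-0.4476 Bond=44.5833
V0=4.9826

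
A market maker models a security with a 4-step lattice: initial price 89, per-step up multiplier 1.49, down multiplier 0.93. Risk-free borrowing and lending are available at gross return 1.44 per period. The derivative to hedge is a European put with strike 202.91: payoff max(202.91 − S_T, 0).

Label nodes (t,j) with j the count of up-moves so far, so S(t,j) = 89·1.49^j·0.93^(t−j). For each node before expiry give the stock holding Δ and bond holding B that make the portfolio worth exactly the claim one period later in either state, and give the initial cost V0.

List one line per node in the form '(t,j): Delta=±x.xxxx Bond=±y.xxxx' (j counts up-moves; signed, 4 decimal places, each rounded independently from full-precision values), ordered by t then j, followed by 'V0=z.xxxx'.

Since d<R<u, set p* = (R−d)/(u−d) = 0.9107; price each node as the discounted p*-expectation of its children.
At expiry t=4: V(4,0)=136.3334, V(4,1)=96.2442, V(4,2)=32.0154, V(4,3)=0.0000, V(4,4)=0.0000
Node (3,0) S=71.5878: V=(p*·96.2442+(1−p*)·136.3334)/1.44=69.3219; Δ=(96.2442−136.3334)/(106.6658−66.5766)=-1.0000; B=V−Δ·S=140.9097
Node (3,1) S=114.6944: V=(p*·32.0154+(1−p*)·96.2442)/1.44=26.2153; Δ=(32.0154−96.2442)/(170.8946−106.6658)=-1.0000; B=V−Δ·S=140.9097
Node (3,2) S=183.7577: V=(p*·0.0000+(1−p*)·32.0154)/1.44=1.9851; Δ=(0.0000−32.0154)/(273.7989−170.8946)=-0.3111; B=V−Δ·S=59.1554
Node (3,3) S=294.4075: V=(p*·0.0000+(1−p*)·0.0000)/1.44=0.0000; Δ=(0.0000−0.0000)/(438.6671−273.7989)=0.0000; B=V−Δ·S=0.0000
Node (2,0) S=76.9761: V=(p*·26.2153+(1−p*)·69.3219)/1.44=20.8779; Δ=(26.2153−69.3219)/(114.6944−71.5878)=-1.0000; B=V−Δ·S=97.8540
Node (2,1) S=123.3273: V=(p*·1.9851+(1−p*)·26.2153)/1.44=2.8809; Δ=(1.9851−26.2153)/(183.7577−114.6944)=-0.3508; B=V−Δ·S=46.1492
Node (2,2) S=197.5889: V=(p*·0.0000+(1−p*)·1.9851)/1.44=0.1231; Δ=(0.0000−1.9851)/(294.4075−183.7577)=-0.0179; B=V−Δ·S=3.6679
Node (1,0) S=82.7700: V=(p*·2.8809+(1−p*)·20.8779)/1.44=3.1165; Δ=(2.8809−20.8779)/(123.3273−76.9761)=-0.3883; B=V−Δ·S=35.2540
Node (1,1) S=132.6100: V=(p*·0.1231+(1−p*)·2.8809)/1.44=0.2565; Δ=(0.1231−2.8809)/(197.5889−123.3273)=-0.0371; B=V−Δ·S=5.1811
Node (0,0) S=89.0000: V=(p*·0.2565+(1−p*)·3.1165)/1.44=0.3554; Δ=(0.2565−3.1165)/(132.6100−82.7700)=-0.0574; B=V−Δ·S=5.4626
Check: Δ(0,0)·S0 + B(0,0) = 0.3554 = V0.

(0,0): Delta=-0.0574 Bond=5.4626
(1,0): Delta=-0.3883 Bond=35.2540
(1,1): Delta=-0.0371 Bond=5.1811
(2,0): Delta=-1.0000 Bond=97.8540
(2,1): Delta=-0.3508 Bond=46.1492
(2,2): Delta=-0.0179 Bond=3.6679
(3,0): Delta=-1.0000 Bond=140.9097
(3,1): Delta=-1.0000 Bond=140.9097
(3,2): Delta=-0.3111 Bond=59.1554
(3,3): Delta=0.0000 Bond=0.0000
V0=0.3554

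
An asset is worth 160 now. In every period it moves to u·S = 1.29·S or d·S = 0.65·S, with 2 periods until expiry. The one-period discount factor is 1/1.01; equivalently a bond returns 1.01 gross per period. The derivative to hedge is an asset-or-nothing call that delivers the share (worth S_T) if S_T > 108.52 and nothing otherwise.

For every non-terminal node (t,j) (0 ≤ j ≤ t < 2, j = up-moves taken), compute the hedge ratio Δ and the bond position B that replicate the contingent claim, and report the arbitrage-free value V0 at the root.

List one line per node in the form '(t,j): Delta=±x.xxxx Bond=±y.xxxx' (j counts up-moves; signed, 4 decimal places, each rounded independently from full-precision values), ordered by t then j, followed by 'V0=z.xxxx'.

(0,0): Delta=1.2860 Bond=-58.4375
(1,0): Delta=2.0156 Bond=-134.9072
(1,1): Delta=1.0000 Bond=0.0000
V0=147.3159

Under the risk-neutral measure, an up-move has probability p* = (R−d)/(u−d) = 0.5625 and values discount at R = 1.01.
Terminal values V(2,·): V(2,0)=0.0000, V(2,1)=134.1600, V(2,2)=266.2560
(1,0): S=104.0000. Δ = (V_up−V_dn)/(S_up−S_dn) = (134.1600−0.0000)/(134.1600−67.6000) = 2.0156. V = [p*·134.1600 + (1−p*)·0.0000]/1.01 = 74.7178. B = V − Δ·S = -134.9072.
(1,1): S=206.4000. Δ = (V_up−V_dn)/(S_up−S_dn) = (266.2560−134.1600)/(266.2560−134.1600) = 1.0000. V = [p*·266.2560 + (1−p*)·134.1600]/1.01 = 206.4000. B = V − Δ·S = 0.0000.
(0,0): S=160.0000. Δ = (V_up−V_dn)/(S_up−S_dn) = (206.4000−74.7178)/(206.4000−104.0000) = 1.2860. V = [p*·206.4000 + (1−p*)·74.7178]/1.01 = 147.3159. B = V − Δ·S = -58.4375.
Each (Δ,B) replicates both successor values, so the strategy is self-financing and V0 is arbitrage-free.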